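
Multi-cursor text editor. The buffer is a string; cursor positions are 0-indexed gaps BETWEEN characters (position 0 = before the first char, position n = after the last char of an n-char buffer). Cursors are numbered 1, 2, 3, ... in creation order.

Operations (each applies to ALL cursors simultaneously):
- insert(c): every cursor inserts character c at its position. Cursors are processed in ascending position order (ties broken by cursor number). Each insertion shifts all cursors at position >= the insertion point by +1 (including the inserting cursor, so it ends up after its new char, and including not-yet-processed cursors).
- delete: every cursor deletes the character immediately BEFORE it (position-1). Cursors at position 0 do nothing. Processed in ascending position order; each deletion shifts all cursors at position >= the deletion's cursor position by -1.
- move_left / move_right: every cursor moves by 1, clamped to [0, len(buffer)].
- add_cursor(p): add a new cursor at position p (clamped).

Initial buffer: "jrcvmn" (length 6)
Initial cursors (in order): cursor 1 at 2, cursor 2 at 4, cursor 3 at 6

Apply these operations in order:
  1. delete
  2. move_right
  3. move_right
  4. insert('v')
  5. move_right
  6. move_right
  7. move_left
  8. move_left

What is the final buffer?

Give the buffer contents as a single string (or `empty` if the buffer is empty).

After op 1 (delete): buffer="jcm" (len 3), cursors c1@1 c2@2 c3@3, authorship ...
After op 2 (move_right): buffer="jcm" (len 3), cursors c1@2 c2@3 c3@3, authorship ...
After op 3 (move_right): buffer="jcm" (len 3), cursors c1@3 c2@3 c3@3, authorship ...
After op 4 (insert('v')): buffer="jcmvvv" (len 6), cursors c1@6 c2@6 c3@6, authorship ...123
After op 5 (move_right): buffer="jcmvvv" (len 6), cursors c1@6 c2@6 c3@6, authorship ...123
After op 6 (move_right): buffer="jcmvvv" (len 6), cursors c1@6 c2@6 c3@6, authorship ...123
After op 7 (move_left): buffer="jcmvvv" (len 6), cursors c1@5 c2@5 c3@5, authorship ...123
After op 8 (move_left): buffer="jcmvvv" (len 6), cursors c1@4 c2@4 c3@4, authorship ...123

Answer: jcmvvv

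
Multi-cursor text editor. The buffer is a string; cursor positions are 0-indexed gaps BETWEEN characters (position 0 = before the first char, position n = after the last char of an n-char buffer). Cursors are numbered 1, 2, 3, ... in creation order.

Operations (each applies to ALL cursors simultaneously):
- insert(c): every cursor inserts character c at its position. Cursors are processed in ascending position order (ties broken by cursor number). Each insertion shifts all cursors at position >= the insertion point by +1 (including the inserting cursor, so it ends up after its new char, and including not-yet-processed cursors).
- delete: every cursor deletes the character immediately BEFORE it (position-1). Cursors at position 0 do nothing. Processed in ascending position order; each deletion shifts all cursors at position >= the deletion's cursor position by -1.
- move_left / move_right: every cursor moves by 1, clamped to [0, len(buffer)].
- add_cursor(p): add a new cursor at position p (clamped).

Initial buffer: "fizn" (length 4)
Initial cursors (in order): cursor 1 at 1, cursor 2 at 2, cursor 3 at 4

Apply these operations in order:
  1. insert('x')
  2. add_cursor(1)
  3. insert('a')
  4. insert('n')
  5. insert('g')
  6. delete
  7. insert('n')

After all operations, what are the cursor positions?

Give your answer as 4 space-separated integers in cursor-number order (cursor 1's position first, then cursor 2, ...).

After op 1 (insert('x')): buffer="fxixznx" (len 7), cursors c1@2 c2@4 c3@7, authorship .1.2..3
After op 2 (add_cursor(1)): buffer="fxixznx" (len 7), cursors c4@1 c1@2 c2@4 c3@7, authorship .1.2..3
After op 3 (insert('a')): buffer="faxaixaznxa" (len 11), cursors c4@2 c1@4 c2@7 c3@11, authorship .411.22..33
After op 4 (insert('n')): buffer="fanxanixanznxan" (len 15), cursors c4@3 c1@6 c2@10 c3@15, authorship .44111.222..333
After op 5 (insert('g')): buffer="fangxangixangznxang" (len 19), cursors c4@4 c1@8 c2@13 c3@19, authorship .4441111.2222..3333
After op 6 (delete): buffer="fanxanixanznxan" (len 15), cursors c4@3 c1@6 c2@10 c3@15, authorship .44111.222..333
After op 7 (insert('n')): buffer="fannxannixannznxann" (len 19), cursors c4@4 c1@8 c2@13 c3@19, authorship .4441111.2222..3333

Answer: 8 13 19 4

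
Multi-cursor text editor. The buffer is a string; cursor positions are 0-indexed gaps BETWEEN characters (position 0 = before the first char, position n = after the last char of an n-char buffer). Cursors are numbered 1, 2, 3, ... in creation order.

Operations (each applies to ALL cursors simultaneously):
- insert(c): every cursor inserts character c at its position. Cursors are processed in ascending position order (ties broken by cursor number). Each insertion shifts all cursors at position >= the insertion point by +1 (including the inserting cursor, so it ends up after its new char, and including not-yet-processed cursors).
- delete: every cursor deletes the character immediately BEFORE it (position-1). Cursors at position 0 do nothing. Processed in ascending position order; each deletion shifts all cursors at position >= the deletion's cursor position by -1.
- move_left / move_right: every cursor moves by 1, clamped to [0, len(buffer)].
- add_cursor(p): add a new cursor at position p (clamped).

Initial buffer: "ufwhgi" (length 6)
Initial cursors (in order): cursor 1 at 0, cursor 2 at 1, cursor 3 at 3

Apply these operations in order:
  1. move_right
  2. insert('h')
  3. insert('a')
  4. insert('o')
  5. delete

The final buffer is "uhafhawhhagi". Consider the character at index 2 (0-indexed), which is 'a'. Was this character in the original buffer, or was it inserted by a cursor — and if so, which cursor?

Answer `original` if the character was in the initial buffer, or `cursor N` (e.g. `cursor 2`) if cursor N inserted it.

Answer: cursor 1

Derivation:
After op 1 (move_right): buffer="ufwhgi" (len 6), cursors c1@1 c2@2 c3@4, authorship ......
After op 2 (insert('h')): buffer="uhfhwhhgi" (len 9), cursors c1@2 c2@4 c3@7, authorship .1.2..3..
After op 3 (insert('a')): buffer="uhafhawhhagi" (len 12), cursors c1@3 c2@6 c3@10, authorship .11.22..33..
After op 4 (insert('o')): buffer="uhaofhaowhhaogi" (len 15), cursors c1@4 c2@8 c3@13, authorship .111.222..333..
After op 5 (delete): buffer="uhafhawhhagi" (len 12), cursors c1@3 c2@6 c3@10, authorship .11.22..33..
Authorship (.=original, N=cursor N): . 1 1 . 2 2 . . 3 3 . .
Index 2: author = 1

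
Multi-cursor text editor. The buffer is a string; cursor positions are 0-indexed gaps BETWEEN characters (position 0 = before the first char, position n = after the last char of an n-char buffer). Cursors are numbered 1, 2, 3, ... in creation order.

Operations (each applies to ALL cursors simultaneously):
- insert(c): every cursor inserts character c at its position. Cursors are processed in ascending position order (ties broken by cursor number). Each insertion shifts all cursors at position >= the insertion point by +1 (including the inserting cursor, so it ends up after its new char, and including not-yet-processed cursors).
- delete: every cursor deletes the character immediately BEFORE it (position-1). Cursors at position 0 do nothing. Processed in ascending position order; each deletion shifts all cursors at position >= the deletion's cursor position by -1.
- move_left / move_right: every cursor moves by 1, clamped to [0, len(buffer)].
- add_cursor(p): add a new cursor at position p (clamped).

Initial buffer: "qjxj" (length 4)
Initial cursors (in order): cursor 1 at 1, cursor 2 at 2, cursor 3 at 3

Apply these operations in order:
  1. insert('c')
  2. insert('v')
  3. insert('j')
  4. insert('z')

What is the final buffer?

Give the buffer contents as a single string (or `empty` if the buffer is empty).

After op 1 (insert('c')): buffer="qcjcxcj" (len 7), cursors c1@2 c2@4 c3@6, authorship .1.2.3.
After op 2 (insert('v')): buffer="qcvjcvxcvj" (len 10), cursors c1@3 c2@6 c3@9, authorship .11.22.33.
After op 3 (insert('j')): buffer="qcvjjcvjxcvjj" (len 13), cursors c1@4 c2@8 c3@12, authorship .111.222.333.
After op 4 (insert('z')): buffer="qcvjzjcvjzxcvjzj" (len 16), cursors c1@5 c2@10 c3@15, authorship .1111.2222.3333.

Answer: qcvjzjcvjzxcvjzj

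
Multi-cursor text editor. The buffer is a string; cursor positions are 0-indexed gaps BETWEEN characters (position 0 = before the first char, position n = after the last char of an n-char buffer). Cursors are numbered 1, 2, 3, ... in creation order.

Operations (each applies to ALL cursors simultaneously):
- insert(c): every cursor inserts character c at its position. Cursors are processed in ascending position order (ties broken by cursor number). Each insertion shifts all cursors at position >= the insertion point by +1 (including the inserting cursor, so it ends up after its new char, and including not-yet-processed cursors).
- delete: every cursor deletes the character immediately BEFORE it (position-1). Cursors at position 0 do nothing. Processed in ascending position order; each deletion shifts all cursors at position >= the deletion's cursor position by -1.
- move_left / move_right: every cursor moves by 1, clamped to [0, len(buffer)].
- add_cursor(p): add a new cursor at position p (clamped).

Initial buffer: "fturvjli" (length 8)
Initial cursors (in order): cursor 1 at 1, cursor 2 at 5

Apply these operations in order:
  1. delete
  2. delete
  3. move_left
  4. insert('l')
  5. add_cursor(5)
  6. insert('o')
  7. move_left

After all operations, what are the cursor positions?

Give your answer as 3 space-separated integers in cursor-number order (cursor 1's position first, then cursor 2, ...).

Answer: 1 4 7

Derivation:
After op 1 (delete): buffer="turjli" (len 6), cursors c1@0 c2@3, authorship ......
After op 2 (delete): buffer="tujli" (len 5), cursors c1@0 c2@2, authorship .....
After op 3 (move_left): buffer="tujli" (len 5), cursors c1@0 c2@1, authorship .....
After op 4 (insert('l')): buffer="ltlujli" (len 7), cursors c1@1 c2@3, authorship 1.2....
After op 5 (add_cursor(5)): buffer="ltlujli" (len 7), cursors c1@1 c2@3 c3@5, authorship 1.2....
After op 6 (insert('o')): buffer="lotloujoli" (len 10), cursors c1@2 c2@5 c3@8, authorship 11.22..3..
After op 7 (move_left): buffer="lotloujoli" (len 10), cursors c1@1 c2@4 c3@7, authorship 11.22..3..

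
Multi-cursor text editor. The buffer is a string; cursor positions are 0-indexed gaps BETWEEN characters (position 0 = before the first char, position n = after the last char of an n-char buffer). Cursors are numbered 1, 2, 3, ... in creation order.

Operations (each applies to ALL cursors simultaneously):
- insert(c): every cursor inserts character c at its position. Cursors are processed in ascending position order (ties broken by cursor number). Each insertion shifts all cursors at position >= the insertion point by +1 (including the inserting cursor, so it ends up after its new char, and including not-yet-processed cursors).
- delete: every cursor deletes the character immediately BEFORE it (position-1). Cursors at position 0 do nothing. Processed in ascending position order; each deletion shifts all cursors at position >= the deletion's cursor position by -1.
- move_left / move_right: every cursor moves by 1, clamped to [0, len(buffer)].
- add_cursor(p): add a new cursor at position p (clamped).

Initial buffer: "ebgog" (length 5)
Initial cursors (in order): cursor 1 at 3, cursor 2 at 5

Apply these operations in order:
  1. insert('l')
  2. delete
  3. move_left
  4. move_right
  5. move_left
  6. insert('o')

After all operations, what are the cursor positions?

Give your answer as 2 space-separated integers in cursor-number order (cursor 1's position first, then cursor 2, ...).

Answer: 3 6

Derivation:
After op 1 (insert('l')): buffer="ebglogl" (len 7), cursors c1@4 c2@7, authorship ...1..2
After op 2 (delete): buffer="ebgog" (len 5), cursors c1@3 c2@5, authorship .....
After op 3 (move_left): buffer="ebgog" (len 5), cursors c1@2 c2@4, authorship .....
After op 4 (move_right): buffer="ebgog" (len 5), cursors c1@3 c2@5, authorship .....
After op 5 (move_left): buffer="ebgog" (len 5), cursors c1@2 c2@4, authorship .....
After op 6 (insert('o')): buffer="ebogoog" (len 7), cursors c1@3 c2@6, authorship ..1..2.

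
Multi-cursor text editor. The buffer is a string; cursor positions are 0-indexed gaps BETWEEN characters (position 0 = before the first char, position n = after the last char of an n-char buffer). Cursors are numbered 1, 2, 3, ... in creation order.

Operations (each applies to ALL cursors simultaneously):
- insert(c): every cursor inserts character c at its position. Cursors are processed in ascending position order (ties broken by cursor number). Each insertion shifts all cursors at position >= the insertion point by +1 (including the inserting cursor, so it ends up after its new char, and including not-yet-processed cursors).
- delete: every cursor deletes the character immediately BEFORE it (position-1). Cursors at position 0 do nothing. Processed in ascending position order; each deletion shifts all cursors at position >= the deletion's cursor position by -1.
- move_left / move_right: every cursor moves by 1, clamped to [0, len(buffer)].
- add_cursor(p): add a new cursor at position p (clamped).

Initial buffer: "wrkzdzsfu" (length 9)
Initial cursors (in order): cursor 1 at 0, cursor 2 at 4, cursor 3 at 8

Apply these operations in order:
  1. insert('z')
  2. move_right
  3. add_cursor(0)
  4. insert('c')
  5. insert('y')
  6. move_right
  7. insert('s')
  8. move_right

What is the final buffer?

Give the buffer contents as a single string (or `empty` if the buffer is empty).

Answer: cyzswcyrskzzdcyzssfzucys

Derivation:
After op 1 (insert('z')): buffer="zwrkzzdzsfzu" (len 12), cursors c1@1 c2@6 c3@11, authorship 1....2....3.
After op 2 (move_right): buffer="zwrkzzdzsfzu" (len 12), cursors c1@2 c2@7 c3@12, authorship 1....2....3.
After op 3 (add_cursor(0)): buffer="zwrkzzdzsfzu" (len 12), cursors c4@0 c1@2 c2@7 c3@12, authorship 1....2....3.
After op 4 (insert('c')): buffer="czwcrkzzdczsfzuc" (len 16), cursors c4@1 c1@4 c2@10 c3@16, authorship 41.1...2.2...3.3
After op 5 (insert('y')): buffer="cyzwcyrkzzdcyzsfzucy" (len 20), cursors c4@2 c1@6 c2@13 c3@20, authorship 441.11...2.22...3.33
After op 6 (move_right): buffer="cyzwcyrkzzdcyzsfzucy" (len 20), cursors c4@3 c1@7 c2@14 c3@20, authorship 441.11...2.22...3.33
After op 7 (insert('s')): buffer="cyzswcyrskzzdcyzssfzucys" (len 24), cursors c4@4 c1@9 c2@17 c3@24, authorship 4414.11.1..2.22.2..3.333
After op 8 (move_right): buffer="cyzswcyrskzzdcyzssfzucys" (len 24), cursors c4@5 c1@10 c2@18 c3@24, authorship 4414.11.1..2.22.2..3.333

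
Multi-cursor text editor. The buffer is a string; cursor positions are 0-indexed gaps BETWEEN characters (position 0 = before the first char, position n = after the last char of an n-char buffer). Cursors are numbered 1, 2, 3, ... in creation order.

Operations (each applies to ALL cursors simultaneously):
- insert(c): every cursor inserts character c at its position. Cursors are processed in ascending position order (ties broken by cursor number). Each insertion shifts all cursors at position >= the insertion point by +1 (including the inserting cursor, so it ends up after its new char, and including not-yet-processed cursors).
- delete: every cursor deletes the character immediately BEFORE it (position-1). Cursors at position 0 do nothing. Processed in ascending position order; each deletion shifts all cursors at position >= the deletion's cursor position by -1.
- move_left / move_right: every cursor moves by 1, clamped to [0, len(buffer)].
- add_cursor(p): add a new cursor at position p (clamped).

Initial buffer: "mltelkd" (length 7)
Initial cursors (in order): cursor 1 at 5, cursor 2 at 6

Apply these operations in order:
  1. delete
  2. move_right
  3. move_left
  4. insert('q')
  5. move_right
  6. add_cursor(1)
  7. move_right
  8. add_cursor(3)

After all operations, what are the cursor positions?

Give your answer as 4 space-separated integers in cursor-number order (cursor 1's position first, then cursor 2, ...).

After op 1 (delete): buffer="mlted" (len 5), cursors c1@4 c2@4, authorship .....
After op 2 (move_right): buffer="mlted" (len 5), cursors c1@5 c2@5, authorship .....
After op 3 (move_left): buffer="mlted" (len 5), cursors c1@4 c2@4, authorship .....
After op 4 (insert('q')): buffer="mlteqqd" (len 7), cursors c1@6 c2@6, authorship ....12.
After op 5 (move_right): buffer="mlteqqd" (len 7), cursors c1@7 c2@7, authorship ....12.
After op 6 (add_cursor(1)): buffer="mlteqqd" (len 7), cursors c3@1 c1@7 c2@7, authorship ....12.
After op 7 (move_right): buffer="mlteqqd" (len 7), cursors c3@2 c1@7 c2@7, authorship ....12.
After op 8 (add_cursor(3)): buffer="mlteqqd" (len 7), cursors c3@2 c4@3 c1@7 c2@7, authorship ....12.

Answer: 7 7 2 3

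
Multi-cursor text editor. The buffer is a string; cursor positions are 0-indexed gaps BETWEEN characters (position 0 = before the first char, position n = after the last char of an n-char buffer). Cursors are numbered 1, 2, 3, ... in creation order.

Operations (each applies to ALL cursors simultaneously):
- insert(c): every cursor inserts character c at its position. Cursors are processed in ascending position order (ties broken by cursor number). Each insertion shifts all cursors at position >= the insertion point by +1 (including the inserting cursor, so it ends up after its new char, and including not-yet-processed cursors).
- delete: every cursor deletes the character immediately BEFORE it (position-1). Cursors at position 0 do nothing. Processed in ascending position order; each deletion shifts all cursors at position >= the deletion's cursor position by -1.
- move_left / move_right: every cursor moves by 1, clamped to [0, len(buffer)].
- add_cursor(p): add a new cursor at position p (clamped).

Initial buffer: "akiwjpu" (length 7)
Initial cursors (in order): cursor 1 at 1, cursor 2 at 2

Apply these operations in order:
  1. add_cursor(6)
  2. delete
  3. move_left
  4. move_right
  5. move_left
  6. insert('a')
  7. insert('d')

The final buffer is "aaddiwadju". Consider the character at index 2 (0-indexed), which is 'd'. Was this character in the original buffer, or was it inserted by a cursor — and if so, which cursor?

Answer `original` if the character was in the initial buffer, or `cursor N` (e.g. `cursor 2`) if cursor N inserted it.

Answer: cursor 1

Derivation:
After op 1 (add_cursor(6)): buffer="akiwjpu" (len 7), cursors c1@1 c2@2 c3@6, authorship .......
After op 2 (delete): buffer="iwju" (len 4), cursors c1@0 c2@0 c3@3, authorship ....
After op 3 (move_left): buffer="iwju" (len 4), cursors c1@0 c2@0 c3@2, authorship ....
After op 4 (move_right): buffer="iwju" (len 4), cursors c1@1 c2@1 c3@3, authorship ....
After op 5 (move_left): buffer="iwju" (len 4), cursors c1@0 c2@0 c3@2, authorship ....
After op 6 (insert('a')): buffer="aaiwaju" (len 7), cursors c1@2 c2@2 c3@5, authorship 12..3..
After op 7 (insert('d')): buffer="aaddiwadju" (len 10), cursors c1@4 c2@4 c3@8, authorship 1212..33..
Authorship (.=original, N=cursor N): 1 2 1 2 . . 3 3 . .
Index 2: author = 1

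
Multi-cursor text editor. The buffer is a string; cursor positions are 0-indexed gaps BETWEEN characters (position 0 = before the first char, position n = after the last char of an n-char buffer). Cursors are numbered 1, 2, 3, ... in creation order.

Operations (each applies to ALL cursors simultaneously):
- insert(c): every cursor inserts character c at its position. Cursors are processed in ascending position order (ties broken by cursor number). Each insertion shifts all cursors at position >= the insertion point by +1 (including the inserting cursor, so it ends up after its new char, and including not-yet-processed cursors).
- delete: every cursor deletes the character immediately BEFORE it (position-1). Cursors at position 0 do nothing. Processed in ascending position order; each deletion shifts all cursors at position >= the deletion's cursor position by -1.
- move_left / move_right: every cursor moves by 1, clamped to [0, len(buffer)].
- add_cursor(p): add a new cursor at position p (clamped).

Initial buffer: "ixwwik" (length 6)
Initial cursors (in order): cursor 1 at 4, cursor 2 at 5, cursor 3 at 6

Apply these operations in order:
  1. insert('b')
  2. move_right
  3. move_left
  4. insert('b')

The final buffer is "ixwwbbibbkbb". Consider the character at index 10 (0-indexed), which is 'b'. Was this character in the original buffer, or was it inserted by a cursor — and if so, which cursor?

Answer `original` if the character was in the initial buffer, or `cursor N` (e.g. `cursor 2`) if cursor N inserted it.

After op 1 (insert('b')): buffer="ixwwbibkb" (len 9), cursors c1@5 c2@7 c3@9, authorship ....1.2.3
After op 2 (move_right): buffer="ixwwbibkb" (len 9), cursors c1@6 c2@8 c3@9, authorship ....1.2.3
After op 3 (move_left): buffer="ixwwbibkb" (len 9), cursors c1@5 c2@7 c3@8, authorship ....1.2.3
After op 4 (insert('b')): buffer="ixwwbbibbkbb" (len 12), cursors c1@6 c2@9 c3@11, authorship ....11.22.33
Authorship (.=original, N=cursor N): . . . . 1 1 . 2 2 . 3 3
Index 10: author = 3

Answer: cursor 3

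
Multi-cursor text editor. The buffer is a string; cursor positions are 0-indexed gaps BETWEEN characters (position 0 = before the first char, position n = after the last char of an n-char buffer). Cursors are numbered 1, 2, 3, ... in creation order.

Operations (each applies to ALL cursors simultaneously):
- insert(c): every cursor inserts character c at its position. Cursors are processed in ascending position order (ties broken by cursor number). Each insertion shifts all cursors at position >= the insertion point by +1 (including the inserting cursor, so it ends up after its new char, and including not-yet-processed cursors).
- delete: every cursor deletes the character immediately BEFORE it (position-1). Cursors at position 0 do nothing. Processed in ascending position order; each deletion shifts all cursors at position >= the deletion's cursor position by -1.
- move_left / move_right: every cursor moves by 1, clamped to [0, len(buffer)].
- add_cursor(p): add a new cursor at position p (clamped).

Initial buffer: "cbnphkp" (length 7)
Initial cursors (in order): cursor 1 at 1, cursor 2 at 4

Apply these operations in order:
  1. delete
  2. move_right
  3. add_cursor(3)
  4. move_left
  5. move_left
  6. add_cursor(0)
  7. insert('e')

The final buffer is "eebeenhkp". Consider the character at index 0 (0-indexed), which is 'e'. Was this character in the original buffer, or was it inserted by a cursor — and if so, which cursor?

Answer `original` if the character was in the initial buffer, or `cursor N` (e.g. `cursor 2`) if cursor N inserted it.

Answer: cursor 1

Derivation:
After op 1 (delete): buffer="bnhkp" (len 5), cursors c1@0 c2@2, authorship .....
After op 2 (move_right): buffer="bnhkp" (len 5), cursors c1@1 c2@3, authorship .....
After op 3 (add_cursor(3)): buffer="bnhkp" (len 5), cursors c1@1 c2@3 c3@3, authorship .....
After op 4 (move_left): buffer="bnhkp" (len 5), cursors c1@0 c2@2 c3@2, authorship .....
After op 5 (move_left): buffer="bnhkp" (len 5), cursors c1@0 c2@1 c3@1, authorship .....
After op 6 (add_cursor(0)): buffer="bnhkp" (len 5), cursors c1@0 c4@0 c2@1 c3@1, authorship .....
After op 7 (insert('e')): buffer="eebeenhkp" (len 9), cursors c1@2 c4@2 c2@5 c3@5, authorship 14.23....
Authorship (.=original, N=cursor N): 1 4 . 2 3 . . . .
Index 0: author = 1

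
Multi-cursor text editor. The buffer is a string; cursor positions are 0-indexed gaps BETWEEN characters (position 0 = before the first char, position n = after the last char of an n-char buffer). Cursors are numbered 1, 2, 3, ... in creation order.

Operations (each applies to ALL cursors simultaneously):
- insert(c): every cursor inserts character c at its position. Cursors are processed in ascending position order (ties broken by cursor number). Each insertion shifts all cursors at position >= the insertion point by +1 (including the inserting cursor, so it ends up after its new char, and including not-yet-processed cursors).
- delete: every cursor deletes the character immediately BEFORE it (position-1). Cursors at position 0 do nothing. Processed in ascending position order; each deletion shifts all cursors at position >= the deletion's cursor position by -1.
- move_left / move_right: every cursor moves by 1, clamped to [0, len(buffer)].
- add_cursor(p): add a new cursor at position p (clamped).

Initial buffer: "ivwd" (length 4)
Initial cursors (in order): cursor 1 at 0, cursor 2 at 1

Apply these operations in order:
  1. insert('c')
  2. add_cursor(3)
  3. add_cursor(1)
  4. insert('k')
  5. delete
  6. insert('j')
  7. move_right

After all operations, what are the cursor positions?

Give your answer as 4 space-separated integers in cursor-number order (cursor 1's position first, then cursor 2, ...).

Answer: 4 8 8 4

Derivation:
After op 1 (insert('c')): buffer="cicvwd" (len 6), cursors c1@1 c2@3, authorship 1.2...
After op 2 (add_cursor(3)): buffer="cicvwd" (len 6), cursors c1@1 c2@3 c3@3, authorship 1.2...
After op 3 (add_cursor(1)): buffer="cicvwd" (len 6), cursors c1@1 c4@1 c2@3 c3@3, authorship 1.2...
After op 4 (insert('k')): buffer="ckkickkvwd" (len 10), cursors c1@3 c4@3 c2@7 c3@7, authorship 114.223...
After op 5 (delete): buffer="cicvwd" (len 6), cursors c1@1 c4@1 c2@3 c3@3, authorship 1.2...
After op 6 (insert('j')): buffer="cjjicjjvwd" (len 10), cursors c1@3 c4@3 c2@7 c3@7, authorship 114.223...
After op 7 (move_right): buffer="cjjicjjvwd" (len 10), cursors c1@4 c4@4 c2@8 c3@8, authorship 114.223...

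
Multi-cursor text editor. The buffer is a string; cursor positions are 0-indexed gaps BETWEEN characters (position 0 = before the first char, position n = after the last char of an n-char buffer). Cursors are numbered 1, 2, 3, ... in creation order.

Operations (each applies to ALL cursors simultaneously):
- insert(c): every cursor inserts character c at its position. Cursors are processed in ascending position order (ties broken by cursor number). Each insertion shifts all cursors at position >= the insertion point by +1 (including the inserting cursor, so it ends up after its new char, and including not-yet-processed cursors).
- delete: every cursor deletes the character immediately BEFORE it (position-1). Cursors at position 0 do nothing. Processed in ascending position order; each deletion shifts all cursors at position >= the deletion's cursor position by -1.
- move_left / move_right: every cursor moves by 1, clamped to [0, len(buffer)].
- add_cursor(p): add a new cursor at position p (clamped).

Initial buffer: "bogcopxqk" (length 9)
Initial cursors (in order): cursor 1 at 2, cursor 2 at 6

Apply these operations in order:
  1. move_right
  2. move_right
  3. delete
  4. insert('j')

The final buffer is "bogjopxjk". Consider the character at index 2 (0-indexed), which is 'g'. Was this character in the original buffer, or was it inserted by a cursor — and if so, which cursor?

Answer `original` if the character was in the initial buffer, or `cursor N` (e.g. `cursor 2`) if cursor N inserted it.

Answer: original

Derivation:
After op 1 (move_right): buffer="bogcopxqk" (len 9), cursors c1@3 c2@7, authorship .........
After op 2 (move_right): buffer="bogcopxqk" (len 9), cursors c1@4 c2@8, authorship .........
After op 3 (delete): buffer="bogopxk" (len 7), cursors c1@3 c2@6, authorship .......
After op 4 (insert('j')): buffer="bogjopxjk" (len 9), cursors c1@4 c2@8, authorship ...1...2.
Authorship (.=original, N=cursor N): . . . 1 . . . 2 .
Index 2: author = original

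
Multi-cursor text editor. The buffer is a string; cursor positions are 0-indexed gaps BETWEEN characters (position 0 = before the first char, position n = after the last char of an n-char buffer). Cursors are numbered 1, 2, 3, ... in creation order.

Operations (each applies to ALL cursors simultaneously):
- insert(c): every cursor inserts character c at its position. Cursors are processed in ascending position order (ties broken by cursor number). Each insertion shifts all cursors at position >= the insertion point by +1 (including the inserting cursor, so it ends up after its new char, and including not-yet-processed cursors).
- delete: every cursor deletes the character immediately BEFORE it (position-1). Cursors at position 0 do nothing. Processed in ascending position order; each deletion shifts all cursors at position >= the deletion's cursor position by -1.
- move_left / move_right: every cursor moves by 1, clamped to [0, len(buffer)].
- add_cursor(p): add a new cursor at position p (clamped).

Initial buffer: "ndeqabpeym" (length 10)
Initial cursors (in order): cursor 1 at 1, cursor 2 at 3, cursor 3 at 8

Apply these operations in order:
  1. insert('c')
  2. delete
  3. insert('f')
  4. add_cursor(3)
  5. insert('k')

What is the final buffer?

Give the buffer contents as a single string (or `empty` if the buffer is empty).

Answer: nfkdkefkqabpefkym

Derivation:
After op 1 (insert('c')): buffer="ncdecqabpecym" (len 13), cursors c1@2 c2@5 c3@11, authorship .1..2.....3..
After op 2 (delete): buffer="ndeqabpeym" (len 10), cursors c1@1 c2@3 c3@8, authorship ..........
After op 3 (insert('f')): buffer="nfdefqabpefym" (len 13), cursors c1@2 c2@5 c3@11, authorship .1..2.....3..
After op 4 (add_cursor(3)): buffer="nfdefqabpefym" (len 13), cursors c1@2 c4@3 c2@5 c3@11, authorship .1..2.....3..
After op 5 (insert('k')): buffer="nfkdkefkqabpefkym" (len 17), cursors c1@3 c4@5 c2@8 c3@15, authorship .11.4.22.....33..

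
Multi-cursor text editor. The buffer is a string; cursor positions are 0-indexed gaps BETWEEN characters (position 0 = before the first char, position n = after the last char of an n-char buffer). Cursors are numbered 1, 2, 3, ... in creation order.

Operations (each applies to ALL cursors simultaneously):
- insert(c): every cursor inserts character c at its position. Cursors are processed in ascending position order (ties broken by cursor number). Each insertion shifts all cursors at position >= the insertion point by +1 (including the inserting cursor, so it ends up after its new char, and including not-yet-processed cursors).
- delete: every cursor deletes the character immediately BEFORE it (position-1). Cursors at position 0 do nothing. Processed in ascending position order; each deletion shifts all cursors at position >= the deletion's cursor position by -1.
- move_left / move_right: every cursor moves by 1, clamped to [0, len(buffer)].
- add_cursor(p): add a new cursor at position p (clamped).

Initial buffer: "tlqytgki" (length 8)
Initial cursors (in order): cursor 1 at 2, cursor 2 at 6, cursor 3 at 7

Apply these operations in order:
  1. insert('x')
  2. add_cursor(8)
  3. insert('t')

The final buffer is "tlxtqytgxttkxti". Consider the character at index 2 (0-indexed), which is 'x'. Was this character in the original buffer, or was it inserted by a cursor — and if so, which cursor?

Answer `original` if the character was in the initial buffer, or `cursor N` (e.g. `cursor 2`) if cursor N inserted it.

After op 1 (insert('x')): buffer="tlxqytgxkxi" (len 11), cursors c1@3 c2@8 c3@10, authorship ..1....2.3.
After op 2 (add_cursor(8)): buffer="tlxqytgxkxi" (len 11), cursors c1@3 c2@8 c4@8 c3@10, authorship ..1....2.3.
After op 3 (insert('t')): buffer="tlxtqytgxttkxti" (len 15), cursors c1@4 c2@11 c4@11 c3@14, authorship ..11....224.33.
Authorship (.=original, N=cursor N): . . 1 1 . . . . 2 2 4 . 3 3 .
Index 2: author = 1

Answer: cursor 1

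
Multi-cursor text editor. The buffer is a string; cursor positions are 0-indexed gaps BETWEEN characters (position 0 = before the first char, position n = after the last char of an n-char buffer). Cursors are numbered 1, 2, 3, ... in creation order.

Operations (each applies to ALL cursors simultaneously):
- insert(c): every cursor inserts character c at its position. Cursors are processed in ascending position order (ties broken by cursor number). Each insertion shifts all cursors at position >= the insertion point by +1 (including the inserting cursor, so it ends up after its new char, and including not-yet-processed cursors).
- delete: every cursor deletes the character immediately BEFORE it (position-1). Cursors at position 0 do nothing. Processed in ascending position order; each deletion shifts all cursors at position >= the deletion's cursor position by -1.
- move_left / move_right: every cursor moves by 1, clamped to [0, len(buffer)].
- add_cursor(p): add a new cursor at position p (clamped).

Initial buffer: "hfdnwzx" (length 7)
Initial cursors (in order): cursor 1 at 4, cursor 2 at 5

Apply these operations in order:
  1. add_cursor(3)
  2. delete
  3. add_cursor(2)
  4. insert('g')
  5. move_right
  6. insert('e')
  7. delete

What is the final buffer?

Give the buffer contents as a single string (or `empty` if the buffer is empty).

After op 1 (add_cursor(3)): buffer="hfdnwzx" (len 7), cursors c3@3 c1@4 c2@5, authorship .......
After op 2 (delete): buffer="hfzx" (len 4), cursors c1@2 c2@2 c3@2, authorship ....
After op 3 (add_cursor(2)): buffer="hfzx" (len 4), cursors c1@2 c2@2 c3@2 c4@2, authorship ....
After op 4 (insert('g')): buffer="hfggggzx" (len 8), cursors c1@6 c2@6 c3@6 c4@6, authorship ..1234..
After op 5 (move_right): buffer="hfggggzx" (len 8), cursors c1@7 c2@7 c3@7 c4@7, authorship ..1234..
After op 6 (insert('e')): buffer="hfggggzeeeex" (len 12), cursors c1@11 c2@11 c3@11 c4@11, authorship ..1234.1234.
After op 7 (delete): buffer="hfggggzx" (len 8), cursors c1@7 c2@7 c3@7 c4@7, authorship ..1234..

Answer: hfggggzx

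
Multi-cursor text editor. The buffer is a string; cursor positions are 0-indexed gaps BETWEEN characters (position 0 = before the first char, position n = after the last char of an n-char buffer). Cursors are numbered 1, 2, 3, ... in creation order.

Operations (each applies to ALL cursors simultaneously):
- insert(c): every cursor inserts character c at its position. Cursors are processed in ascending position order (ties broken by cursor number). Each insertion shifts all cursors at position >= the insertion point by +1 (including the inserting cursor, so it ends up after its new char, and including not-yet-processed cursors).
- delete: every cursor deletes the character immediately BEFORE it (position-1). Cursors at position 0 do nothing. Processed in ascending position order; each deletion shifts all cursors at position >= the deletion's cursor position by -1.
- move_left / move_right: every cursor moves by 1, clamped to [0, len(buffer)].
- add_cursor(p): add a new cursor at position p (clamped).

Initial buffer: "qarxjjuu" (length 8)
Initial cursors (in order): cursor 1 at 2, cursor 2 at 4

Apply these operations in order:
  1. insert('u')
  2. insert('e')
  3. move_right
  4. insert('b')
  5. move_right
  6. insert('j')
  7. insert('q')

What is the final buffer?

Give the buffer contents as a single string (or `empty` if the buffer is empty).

Answer: qauerbxjquejbjjquu

Derivation:
After op 1 (insert('u')): buffer="qaurxujjuu" (len 10), cursors c1@3 c2@6, authorship ..1..2....
After op 2 (insert('e')): buffer="qauerxuejjuu" (len 12), cursors c1@4 c2@8, authorship ..11..22....
After op 3 (move_right): buffer="qauerxuejjuu" (len 12), cursors c1@5 c2@9, authorship ..11..22....
After op 4 (insert('b')): buffer="qauerbxuejbjuu" (len 14), cursors c1@6 c2@11, authorship ..11.1.22.2...
After op 5 (move_right): buffer="qauerbxuejbjuu" (len 14), cursors c1@7 c2@12, authorship ..11.1.22.2...
After op 6 (insert('j')): buffer="qauerbxjuejbjjuu" (len 16), cursors c1@8 c2@14, authorship ..11.1.122.2.2..
After op 7 (insert('q')): buffer="qauerbxjquejbjjquu" (len 18), cursors c1@9 c2@16, authorship ..11.1.1122.2.22..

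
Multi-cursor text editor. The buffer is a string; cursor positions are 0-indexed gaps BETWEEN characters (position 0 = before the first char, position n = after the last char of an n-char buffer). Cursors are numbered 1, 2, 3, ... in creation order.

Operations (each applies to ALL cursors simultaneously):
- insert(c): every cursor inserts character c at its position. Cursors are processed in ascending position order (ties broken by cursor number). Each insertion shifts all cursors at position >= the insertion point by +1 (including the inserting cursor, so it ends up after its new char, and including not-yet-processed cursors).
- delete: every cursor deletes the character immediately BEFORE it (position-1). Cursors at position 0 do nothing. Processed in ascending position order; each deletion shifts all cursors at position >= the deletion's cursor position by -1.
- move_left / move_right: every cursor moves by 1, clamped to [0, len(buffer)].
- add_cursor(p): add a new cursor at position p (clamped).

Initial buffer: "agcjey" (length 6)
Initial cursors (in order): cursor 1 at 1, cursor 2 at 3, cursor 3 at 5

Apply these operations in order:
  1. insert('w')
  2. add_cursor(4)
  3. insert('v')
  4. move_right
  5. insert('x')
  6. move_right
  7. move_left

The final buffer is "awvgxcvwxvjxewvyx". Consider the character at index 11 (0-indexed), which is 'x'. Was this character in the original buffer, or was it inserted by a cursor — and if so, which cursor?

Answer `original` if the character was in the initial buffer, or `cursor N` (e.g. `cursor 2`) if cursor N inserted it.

Answer: cursor 2

Derivation:
After op 1 (insert('w')): buffer="awgcwjewy" (len 9), cursors c1@2 c2@5 c3@8, authorship .1..2..3.
After op 2 (add_cursor(4)): buffer="awgcwjewy" (len 9), cursors c1@2 c4@4 c2@5 c3@8, authorship .1..2..3.
After op 3 (insert('v')): buffer="awvgcvwvjewvy" (len 13), cursors c1@3 c4@6 c2@8 c3@12, authorship .11..422..33.
After op 4 (move_right): buffer="awvgcvwvjewvy" (len 13), cursors c1@4 c4@7 c2@9 c3@13, authorship .11..422..33.
After op 5 (insert('x')): buffer="awvgxcvwxvjxewvyx" (len 17), cursors c1@5 c4@9 c2@12 c3@17, authorship .11.1.4242.2.33.3
After op 6 (move_right): buffer="awvgxcvwxvjxewvyx" (len 17), cursors c1@6 c4@10 c2@13 c3@17, authorship .11.1.4242.2.33.3
After op 7 (move_left): buffer="awvgxcvwxvjxewvyx" (len 17), cursors c1@5 c4@9 c2@12 c3@16, authorship .11.1.4242.2.33.3
Authorship (.=original, N=cursor N): . 1 1 . 1 . 4 2 4 2 . 2 . 3 3 . 3
Index 11: author = 2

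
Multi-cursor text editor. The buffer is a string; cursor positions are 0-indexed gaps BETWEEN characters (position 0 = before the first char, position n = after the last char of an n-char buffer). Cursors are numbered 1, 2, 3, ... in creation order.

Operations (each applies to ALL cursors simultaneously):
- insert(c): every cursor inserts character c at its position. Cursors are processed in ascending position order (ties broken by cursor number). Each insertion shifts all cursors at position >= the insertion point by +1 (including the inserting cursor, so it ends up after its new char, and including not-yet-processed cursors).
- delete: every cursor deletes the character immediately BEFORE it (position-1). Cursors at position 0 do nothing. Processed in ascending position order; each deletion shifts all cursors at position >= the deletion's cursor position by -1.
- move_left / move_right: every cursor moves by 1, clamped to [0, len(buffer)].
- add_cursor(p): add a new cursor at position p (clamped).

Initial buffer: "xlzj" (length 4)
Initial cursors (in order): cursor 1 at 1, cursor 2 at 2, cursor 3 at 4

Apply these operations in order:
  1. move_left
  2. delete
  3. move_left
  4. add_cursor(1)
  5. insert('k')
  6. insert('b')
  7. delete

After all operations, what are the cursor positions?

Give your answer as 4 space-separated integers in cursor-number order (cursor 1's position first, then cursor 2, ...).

After op 1 (move_left): buffer="xlzj" (len 4), cursors c1@0 c2@1 c3@3, authorship ....
After op 2 (delete): buffer="lj" (len 2), cursors c1@0 c2@0 c3@1, authorship ..
After op 3 (move_left): buffer="lj" (len 2), cursors c1@0 c2@0 c3@0, authorship ..
After op 4 (add_cursor(1)): buffer="lj" (len 2), cursors c1@0 c2@0 c3@0 c4@1, authorship ..
After op 5 (insert('k')): buffer="kkklkj" (len 6), cursors c1@3 c2@3 c3@3 c4@5, authorship 123.4.
After op 6 (insert('b')): buffer="kkkbbblkbj" (len 10), cursors c1@6 c2@6 c3@6 c4@9, authorship 123123.44.
After op 7 (delete): buffer="kkklkj" (len 6), cursors c1@3 c2@3 c3@3 c4@5, authorship 123.4.

Answer: 3 3 3 5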